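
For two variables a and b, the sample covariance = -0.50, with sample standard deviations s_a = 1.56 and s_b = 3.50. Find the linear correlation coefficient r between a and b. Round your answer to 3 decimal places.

-0.092

r = Cov(a,b) / (s_a · s_b) = -0.50 / (1.56 × 3.50)
  = -0.50 / 5.4600 ≈ -0.092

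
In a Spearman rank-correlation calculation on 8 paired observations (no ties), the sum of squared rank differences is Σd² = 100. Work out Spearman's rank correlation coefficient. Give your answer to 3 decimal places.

ρ = 1 − 6Σd² / [n(n²−1)] = 1 − 6×100 / (8×63)
  = 1 − 600/504 = 1 − 1.1905 ≈ -0.190

-0.190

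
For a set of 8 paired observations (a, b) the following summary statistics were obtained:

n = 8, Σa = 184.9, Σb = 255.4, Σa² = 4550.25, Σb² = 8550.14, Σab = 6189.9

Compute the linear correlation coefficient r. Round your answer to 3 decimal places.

r = (nΣab − ΣaΣb) / √[(nΣa² − (Σa)²)(nΣb² − (Σb)²)]
Numerator: 8×6189.9 − 184.9×255.4 = 2295.74
Denominator: √[(36402 − 34188.01)(68401.12 − 65229.16)] = √[2213.99 × 3171.96] = 2650.0354
r = 2295.74 / 2650.0354 ≈ 0.866

0.866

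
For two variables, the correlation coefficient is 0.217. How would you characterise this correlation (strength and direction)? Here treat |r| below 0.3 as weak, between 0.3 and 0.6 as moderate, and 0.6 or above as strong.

r = 0.217 > 0 so the relationship is positive.
|r| = 0.217, which falls in the weak range.

weak positive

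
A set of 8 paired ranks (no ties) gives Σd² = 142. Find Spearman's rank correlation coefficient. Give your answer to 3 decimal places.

ρ = 1 − 6Σd² / [n(n²−1)] = 1 − 6×142 / (8×63)
  = 1 − 852/504 = 1 − 1.6905 ≈ -0.690

-0.690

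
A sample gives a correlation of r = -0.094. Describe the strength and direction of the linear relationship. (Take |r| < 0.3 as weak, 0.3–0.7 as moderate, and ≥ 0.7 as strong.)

r = -0.094 < 0 so the relationship is negative.
|r| = 0.094, which falls in the weak range.

weak negative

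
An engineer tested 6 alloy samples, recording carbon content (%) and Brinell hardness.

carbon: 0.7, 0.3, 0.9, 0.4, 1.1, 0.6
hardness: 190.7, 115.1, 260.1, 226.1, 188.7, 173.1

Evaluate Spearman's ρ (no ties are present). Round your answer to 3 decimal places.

0.429

Rank carbon: 4, 1, 5, 2, 6, 3
Rank hardness: 4, 1, 6, 5, 3, 2
d = rank(carbon) − rank(hardness): 0, 0, -1, -3, 3, 1; Σd² = 20
ρ = 1 − 6Σd² / [n(n²−1)] = 1 − 6×20 / (6×35) = 1 − 120/210 ≈ 0.429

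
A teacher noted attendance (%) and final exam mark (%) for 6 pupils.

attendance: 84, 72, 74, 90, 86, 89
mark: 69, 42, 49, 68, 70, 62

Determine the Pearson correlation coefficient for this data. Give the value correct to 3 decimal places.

n = 6, Σx = 495, Σy = 360, Σx² = 41133, Σy² = 22294, Σxy = 30104
nΣxy − ΣxΣy = 180624 − 178200 = 2424
nΣx² − (Σx)² = 246798 − 245025 = 1773; nΣy² − (Σy)² = 133764 − 129600 = 4164
r = 2424 / √(1773 × 4164) = 2424 / 2717.1257 ≈ 0.892

0.892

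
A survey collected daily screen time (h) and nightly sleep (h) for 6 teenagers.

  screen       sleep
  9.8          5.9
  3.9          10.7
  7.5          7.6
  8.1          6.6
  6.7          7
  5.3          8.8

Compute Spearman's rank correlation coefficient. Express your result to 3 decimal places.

Rank screen: 6, 1, 4, 5, 3, 2
Rank sleep: 1, 6, 4, 2, 3, 5
d = rank(screen) − rank(sleep): 5, -5, 0, 3, 0, -3; Σd² = 68
ρ = 1 − 6Σd² / [n(n²−1)] = 1 − 6×68 / (6×35) = 1 − 408/210 ≈ -0.943

-0.943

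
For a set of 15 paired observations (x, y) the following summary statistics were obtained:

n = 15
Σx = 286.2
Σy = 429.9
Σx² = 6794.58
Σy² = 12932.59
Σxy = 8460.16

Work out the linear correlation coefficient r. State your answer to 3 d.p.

r = (nΣxy − ΣxΣy) / √[(nΣx² − (Σx)²)(nΣy² − (Σy)²)]
Numerator: 15×8460.16 − 286.2×429.9 = 3865.02
Denominator: √[(101918.7 − 81910.44)(193988.85 − 184814.01)] = √[20008.26 × 9174.84] = 13548.8961
r = 3865.02 / 13548.8961 ≈ 0.285

0.285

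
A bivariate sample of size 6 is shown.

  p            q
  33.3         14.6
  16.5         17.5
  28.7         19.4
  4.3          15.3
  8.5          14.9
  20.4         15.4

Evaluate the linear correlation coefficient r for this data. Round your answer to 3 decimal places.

n = 6, Σp = 111.7, Σq = 97.1, Σp² = 2711.73, Σq² = 1589.03, Σpq = 1838.31
nΣpq − ΣpΣq = 11029.86 − 10846.07 = 183.79
nΣp² − (Σp)² = 16270.38 − 12476.89 = 3793.49; nΣq² − (Σq)² = 9534.18 − 9428.41 = 105.77
r = 183.79 / √(3793.49 × 105.77) = 183.79 / 633.4331 ≈ 0.290

0.290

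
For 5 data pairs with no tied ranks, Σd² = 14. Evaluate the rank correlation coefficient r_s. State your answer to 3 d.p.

0.300

ρ = 1 − 6Σd² / [n(n²−1)] = 1 − 6×14 / (5×24)
  = 1 − 84/120 = 1 − 0.7000 ≈ 0.300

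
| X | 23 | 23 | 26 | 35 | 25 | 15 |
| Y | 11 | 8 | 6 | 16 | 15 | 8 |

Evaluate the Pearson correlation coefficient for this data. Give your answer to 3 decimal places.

0.608

n = 6, ΣX = 147, ΣY = 64, ΣX² = 3809, ΣY² = 766, ΣXY = 1648
nΣXY − ΣXΣY = 9888 − 9408 = 480
nΣX² − (ΣX)² = 22854 − 21609 = 1245; nΣY² − (ΣY)² = 4596 − 4096 = 500
r = 480 / √(1245 × 500) = 480 / 788.9867 ≈ 0.608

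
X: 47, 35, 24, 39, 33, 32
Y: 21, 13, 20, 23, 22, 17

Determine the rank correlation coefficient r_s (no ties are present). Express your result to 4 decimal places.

0.3714

Rank X: 6, 4, 1, 5, 3, 2
Rank Y: 4, 1, 3, 6, 5, 2
d = rank(X) − rank(Y): 2, 3, -2, -1, -2, 0; Σd² = 22
ρ = 1 − 6Σd² / [n(n²−1)] = 1 − 6×22 / (6×35) = 1 − 132/210 ≈ 0.3714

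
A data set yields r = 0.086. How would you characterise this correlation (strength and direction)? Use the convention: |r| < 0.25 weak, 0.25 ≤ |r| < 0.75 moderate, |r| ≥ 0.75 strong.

r = 0.086 > 0 so the relationship is positive.
|r| = 0.086, which falls in the weak range.

weak positive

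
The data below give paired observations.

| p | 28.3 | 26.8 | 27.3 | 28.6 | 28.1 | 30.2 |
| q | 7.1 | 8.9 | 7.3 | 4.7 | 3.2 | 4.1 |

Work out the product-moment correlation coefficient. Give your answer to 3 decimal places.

-0.703

n = 6, Σp = 169.3, Σq = 35.3, Σp² = 4784.03, Σq² = 232.05, Σpq = 986.9
nΣpq − ΣpΣq = 5921.4 − 5976.29 = -54.89
nΣp² − (Σp)² = 28704.18 − 28662.49 = 41.69; nΣq² − (Σq)² = 1392.3 − 1246.09 = 146.21
r = -54.89 / √(41.69 × 146.21) = -54.89 / 78.0737 ≈ -0.703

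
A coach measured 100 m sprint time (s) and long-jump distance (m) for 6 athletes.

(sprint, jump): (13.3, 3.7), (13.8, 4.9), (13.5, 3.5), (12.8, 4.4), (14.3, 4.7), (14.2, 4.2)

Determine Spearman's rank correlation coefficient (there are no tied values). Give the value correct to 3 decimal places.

Rank sprint: 2, 4, 3, 1, 6, 5
Rank jump: 2, 6, 1, 4, 5, 3
d = rank(sprint) − rank(jump): 0, -2, 2, -3, 1, 2; Σd² = 22
ρ = 1 − 6Σd² / [n(n²−1)] = 1 − 6×22 / (6×35) = 1 − 132/210 ≈ 0.371

0.371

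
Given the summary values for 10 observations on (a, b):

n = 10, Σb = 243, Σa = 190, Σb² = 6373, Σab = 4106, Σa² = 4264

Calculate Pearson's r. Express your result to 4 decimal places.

r = (nΣab − ΣaΣb) / √[(nΣa² − (Σa)²)(nΣb² − (Σb)²)]
Numerator: 10×4106 − 190×243 = -5110
Denominator: √[(42640 − 36100)(63730 − 59049)] = √[6540 × 4681] = 5532.9685
r = -5110 / 5532.9685 ≈ -0.9236

-0.9236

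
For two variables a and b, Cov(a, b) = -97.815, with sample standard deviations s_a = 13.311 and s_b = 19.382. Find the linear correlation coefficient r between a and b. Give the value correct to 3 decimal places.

r = Cov(a,b) / (s_a · s_b) = -97.815 / (13.311 × 19.382)
  = -97.815 / 257.9938 ≈ -0.379

-0.379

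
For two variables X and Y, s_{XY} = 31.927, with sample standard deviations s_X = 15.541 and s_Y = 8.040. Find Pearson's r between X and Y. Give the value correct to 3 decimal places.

0.256

r = Cov(X,Y) / (s_X · s_Y) = 31.927 / (15.541 × 8.040)
  = 31.927 / 124.9496 ≈ 0.256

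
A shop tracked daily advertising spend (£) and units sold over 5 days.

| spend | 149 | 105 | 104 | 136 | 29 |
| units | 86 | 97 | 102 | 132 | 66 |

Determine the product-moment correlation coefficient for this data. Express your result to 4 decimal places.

n = 5, Σx = 523, Σy = 483, Σx² = 63379, Σy² = 48989, Σxy = 53473
nΣxy − ΣxΣy = 267365 − 252609 = 14756
nΣx² − (Σx)² = 316895 − 273529 = 43366; nΣy² − (Σy)² = 244945 − 233289 = 11656
r = 14756 / √(43366 × 11656) = 14756 / 22482.7511 ≈ 0.6563

0.6563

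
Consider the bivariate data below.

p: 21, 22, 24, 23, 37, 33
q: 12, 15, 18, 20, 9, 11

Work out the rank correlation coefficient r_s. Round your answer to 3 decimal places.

Rank p: 1, 2, 4, 3, 6, 5
Rank q: 3, 4, 5, 6, 1, 2
d = rank(p) − rank(q): -2, -2, -1, -3, 5, 3; Σd² = 52
ρ = 1 − 6Σd² / [n(n²−1)] = 1 − 6×52 / (6×35) = 1 − 312/210 ≈ -0.486

-0.486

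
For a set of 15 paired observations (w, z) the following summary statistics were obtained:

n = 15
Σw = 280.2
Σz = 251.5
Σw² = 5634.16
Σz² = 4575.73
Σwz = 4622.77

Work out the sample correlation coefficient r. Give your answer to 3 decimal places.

-0.199

r = (nΣwz − ΣwΣz) / √[(nΣw² − (Σw)²)(nΣz² − (Σz)²)]
Numerator: 15×4622.77 − 280.2×251.5 = -1128.75
Denominator: √[(84512.4 − 78512.04)(68635.95 − 63252.25)] = √[6000.36 × 5383.7] = 5683.6729
r = -1128.75 / 5683.6729 ≈ -0.199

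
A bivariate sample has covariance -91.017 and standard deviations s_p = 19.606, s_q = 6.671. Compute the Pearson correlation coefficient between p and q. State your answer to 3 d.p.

r = Cov(p,q) / (s_p · s_q) = -91.017 / (19.606 × 6.671)
  = -91.017 / 130.7916 ≈ -0.696

-0.696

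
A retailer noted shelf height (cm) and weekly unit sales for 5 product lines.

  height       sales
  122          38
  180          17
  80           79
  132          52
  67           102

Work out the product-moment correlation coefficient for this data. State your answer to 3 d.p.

n = 5, Σx = 581, Σy = 288, Σx² = 75597, Σy² = 21082, Σxy = 27714
nΣxy − ΣxΣy = 138570 − 167328 = -28758
nΣx² − (Σx)² = 377985 − 337561 = 40424; nΣy² − (Σy)² = 105410 − 82944 = 22466
r = -28758 / √(40424 × 22466) = -28758 / 30135.7858 ≈ -0.954

-0.954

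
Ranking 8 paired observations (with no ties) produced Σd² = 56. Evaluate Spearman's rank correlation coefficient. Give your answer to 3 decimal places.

0.333

ρ = 1 − 6Σd² / [n(n²−1)] = 1 − 6×56 / (8×63)
  = 1 − 336/504 = 1 − 0.6667 ≈ 0.333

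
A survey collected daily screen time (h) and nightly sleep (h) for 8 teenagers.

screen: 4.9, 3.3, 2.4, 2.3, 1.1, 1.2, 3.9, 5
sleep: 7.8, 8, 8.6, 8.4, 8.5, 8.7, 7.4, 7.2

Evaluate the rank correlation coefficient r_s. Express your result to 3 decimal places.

Rank screen: 7, 5, 4, 3, 1, 2, 6, 8
Rank sleep: 3, 4, 7, 5, 6, 8, 2, 1
d = rank(screen) − rank(sleep): 4, 1, -3, -2, -5, -6, 4, 7; Σd² = 156
ρ = 1 − 6Σd² / [n(n²−1)] = 1 − 6×156 / (8×63) = 1 − 936/504 ≈ -0.857

-0.857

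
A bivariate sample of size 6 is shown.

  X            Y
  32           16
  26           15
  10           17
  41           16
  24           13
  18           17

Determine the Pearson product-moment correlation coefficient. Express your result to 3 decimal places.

-0.242

n = 6, ΣX = 151, ΣY = 94, ΣX² = 4381, ΣY² = 1484, ΣXY = 2346
nΣXY − ΣXΣY = 14076 − 14194 = -118
nΣX² − (ΣX)² = 26286 − 22801 = 3485; nΣY² − (ΣY)² = 8904 − 8836 = 68
r = -118 / √(3485 × 68) = -118 / 486.8059 ≈ -0.242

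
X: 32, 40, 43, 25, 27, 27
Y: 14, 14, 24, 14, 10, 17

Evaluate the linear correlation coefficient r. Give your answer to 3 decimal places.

0.630

n = 6, ΣX = 194, ΣY = 93, ΣX² = 6556, ΣY² = 1553, ΣXY = 3119
nΣXY − ΣXΣY = 18714 − 18042 = 672
nΣX² − (ΣX)² = 39336 − 37636 = 1700; nΣY² − (ΣY)² = 9318 − 8649 = 669
r = 672 / √(1700 × 669) = 672 / 1066.4427 ≈ 0.630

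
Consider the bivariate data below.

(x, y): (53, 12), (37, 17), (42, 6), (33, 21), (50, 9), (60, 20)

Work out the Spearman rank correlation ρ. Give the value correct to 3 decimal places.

Rank x: 5, 2, 3, 1, 4, 6
Rank y: 3, 4, 1, 6, 2, 5
d = rank(x) − rank(y): 2, -2, 2, -5, 2, 1; Σd² = 42
ρ = 1 − 6Σd² / [n(n²−1)] = 1 − 6×42 / (6×35) = 1 − 252/210 ≈ -0.200

-0.200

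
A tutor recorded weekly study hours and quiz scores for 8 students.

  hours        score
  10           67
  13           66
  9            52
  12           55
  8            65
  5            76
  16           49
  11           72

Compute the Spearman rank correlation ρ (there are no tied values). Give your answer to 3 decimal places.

-0.476

Rank hours: 4, 7, 3, 6, 2, 1, 8, 5
Rank score: 6, 5, 2, 3, 4, 8, 1, 7
d = rank(hours) − rank(score): -2, 2, 1, 3, -2, -7, 7, -2; Σd² = 124
ρ = 1 − 6Σd² / [n(n²−1)] = 1 − 6×124 / (8×63) = 1 − 744/504 ≈ -0.476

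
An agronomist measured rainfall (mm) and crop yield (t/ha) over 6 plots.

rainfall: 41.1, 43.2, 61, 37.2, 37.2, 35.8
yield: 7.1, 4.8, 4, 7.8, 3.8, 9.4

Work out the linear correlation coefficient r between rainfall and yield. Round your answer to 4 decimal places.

n = 6, Σx = 255.5, Σy = 36.9, Σx² = 11325.77, Σy² = 253.09, Σxy = 1511.21
nΣxy − ΣxΣy = 9067.26 − 9427.95 = -360.69
nΣx² − (Σx)² = 67954.62 − 65280.25 = 2674.37; nΣy² − (Σy)² = 1518.54 − 1361.61 = 156.93
r = -360.69 / √(2674.37 × 156.93) = -360.69 / 647.8340 ≈ -0.5568

-0.5568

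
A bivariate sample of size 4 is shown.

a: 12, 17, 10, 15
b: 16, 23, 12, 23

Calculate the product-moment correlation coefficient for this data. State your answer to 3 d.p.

0.964

n = 4, Σa = 54, Σb = 74, Σa² = 758, Σb² = 1458, Σab = 1048
nΣab − ΣaΣb = 4192 − 3996 = 196
nΣa² − (Σa)² = 3032 − 2916 = 116; nΣb² − (Σb)² = 5832 − 5476 = 356
r = 196 / √(116 × 356) = 196 / 203.2142 ≈ 0.964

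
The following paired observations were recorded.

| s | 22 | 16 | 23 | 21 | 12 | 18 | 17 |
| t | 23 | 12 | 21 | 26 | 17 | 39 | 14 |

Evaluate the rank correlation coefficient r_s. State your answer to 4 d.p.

Rank s: 6, 2, 7, 5, 1, 4, 3
Rank t: 5, 1, 4, 6, 3, 7, 2
d = rank(s) − rank(t): 1, 1, 3, -1, -2, -3, 1; Σd² = 26
ρ = 1 − 6Σd² / [n(n²−1)] = 1 − 6×26 / (7×48) = 1 − 156/336 ≈ 0.5357

0.5357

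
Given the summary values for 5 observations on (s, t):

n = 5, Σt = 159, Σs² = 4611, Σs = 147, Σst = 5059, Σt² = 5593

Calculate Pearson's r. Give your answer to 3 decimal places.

0.976

r = (nΣst − ΣsΣt) / √[(nΣs² − (Σs)²)(nΣt² − (Σt)²)]
Numerator: 5×5059 − 147×159 = 1922
Denominator: √[(23055 − 21609)(27965 − 25281)] = √[1446 × 2684] = 1970.0416
r = 1922 / 1970.0416 ≈ 0.976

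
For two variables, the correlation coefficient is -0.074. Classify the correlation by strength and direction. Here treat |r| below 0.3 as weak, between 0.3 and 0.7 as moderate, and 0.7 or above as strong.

weak negative

r = -0.074 < 0 so the relationship is negative.
|r| = 0.074, which falls in the weak range.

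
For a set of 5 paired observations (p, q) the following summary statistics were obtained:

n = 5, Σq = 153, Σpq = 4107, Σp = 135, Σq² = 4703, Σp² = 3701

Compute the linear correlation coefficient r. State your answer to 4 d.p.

r = (nΣpq − ΣpΣq) / √[(nΣp² − (Σp)²)(nΣq² − (Σq)²)]
Numerator: 5×4107 − 135×153 = -120
Denominator: √[(18505 − 18225)(23515 − 23409)] = √[280 × 106] = 172.2788
r = -120 / 172.2788 ≈ -0.6965

-0.6965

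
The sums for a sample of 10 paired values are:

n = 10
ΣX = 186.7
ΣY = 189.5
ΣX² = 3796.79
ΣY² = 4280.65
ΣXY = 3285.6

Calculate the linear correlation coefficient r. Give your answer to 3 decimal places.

-0.545

r = (nΣXY − ΣXΣY) / √[(nΣX² − (ΣX)²)(nΣY² − (ΣY)²)]
Numerator: 10×3285.6 − 186.7×189.5 = -2523.65
Denominator: √[(37967.9 − 34856.89)(42806.5 − 35910.25)] = √[3111.01 × 6896.25] = 4631.8790
r = -2523.65 / 4631.8790 ≈ -0.545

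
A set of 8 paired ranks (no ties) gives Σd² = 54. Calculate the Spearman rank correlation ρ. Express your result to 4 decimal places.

ρ = 1 − 6Σd² / [n(n²−1)] = 1 − 6×54 / (8×63)
  = 1 − 324/504 = 1 − 0.64286 ≈ 0.3571

0.3571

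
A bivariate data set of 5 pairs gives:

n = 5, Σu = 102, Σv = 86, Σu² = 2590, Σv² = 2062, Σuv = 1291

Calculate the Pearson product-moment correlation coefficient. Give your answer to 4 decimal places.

r = (nΣuv − ΣuΣv) / √[(nΣu² − (Σu)²)(nΣv² − (Σv)²)]
Numerator: 5×1291 − 102×86 = -2317
Denominator: √[(12950 − 10404)(10310 − 7396)] = √[2546 × 2914] = 2723.7922
r = -2317 / 2723.7922 ≈ -0.8507

-0.8507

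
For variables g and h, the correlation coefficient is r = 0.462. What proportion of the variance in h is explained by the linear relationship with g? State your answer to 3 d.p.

0.213

r² = (0.462)² = 0.213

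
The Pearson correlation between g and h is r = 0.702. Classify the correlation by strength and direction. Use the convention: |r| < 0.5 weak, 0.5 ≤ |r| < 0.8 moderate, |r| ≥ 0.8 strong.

moderate positive

r = 0.702 > 0 so the relationship is positive.
|r| = 0.702, which falls in the moderate range.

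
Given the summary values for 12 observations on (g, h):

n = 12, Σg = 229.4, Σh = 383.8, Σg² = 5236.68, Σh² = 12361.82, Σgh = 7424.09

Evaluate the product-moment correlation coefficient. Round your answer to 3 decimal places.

0.321

r = (nΣgh − ΣgΣh) / √[(nΣg² − (Σg)²)(nΣh² − (Σh)²)]
Numerator: 12×7424.09 − 229.4×383.8 = 1045.36
Denominator: √[(62840.16 − 52624.36)(148341.84 − 147302.44)] = √[10215.8 × 1039.4] = 3258.5737
r = 1045.36 / 3258.5737 ≈ 0.321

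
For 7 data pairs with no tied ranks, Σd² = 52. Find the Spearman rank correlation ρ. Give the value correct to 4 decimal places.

ρ = 1 − 6Σd² / [n(n²−1)] = 1 − 6×52 / (7×48)
  = 1 − 312/336 = 1 − 0.92857 ≈ 0.0714

0.0714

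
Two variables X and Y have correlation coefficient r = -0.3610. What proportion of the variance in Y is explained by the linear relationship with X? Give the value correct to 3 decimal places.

r² = (-0.3610)² = 0.130

0.130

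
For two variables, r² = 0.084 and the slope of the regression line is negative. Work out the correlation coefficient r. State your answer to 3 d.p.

-0.290

|r| = √0.084 = 0.290
The association is negative, so r = −0.290.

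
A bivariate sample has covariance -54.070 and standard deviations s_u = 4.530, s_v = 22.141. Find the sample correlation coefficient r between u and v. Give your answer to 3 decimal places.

-0.539

r = Cov(u,v) / (s_u · s_v) = -54.070 / (4.530 × 22.141)
  = -54.070 / 100.2987 ≈ -0.539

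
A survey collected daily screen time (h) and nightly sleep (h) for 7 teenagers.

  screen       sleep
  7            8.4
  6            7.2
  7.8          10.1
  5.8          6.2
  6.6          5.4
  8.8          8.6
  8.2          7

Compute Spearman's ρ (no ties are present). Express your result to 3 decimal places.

Rank screen: 4, 2, 5, 1, 3, 7, 6
Rank sleep: 5, 4, 7, 2, 1, 6, 3
d = rank(screen) − rank(sleep): -1, -2, -2, -1, 2, 1, 3; Σd² = 24
ρ = 1 − 6Σd² / [n(n²−1)] = 1 − 6×24 / (7×48) = 1 − 144/336 ≈ 0.571

0.571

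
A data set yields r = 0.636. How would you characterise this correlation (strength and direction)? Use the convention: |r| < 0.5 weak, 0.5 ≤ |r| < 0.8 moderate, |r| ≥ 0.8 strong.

moderate positive

r = 0.636 > 0 so the relationship is positive.
|r| = 0.636, which falls in the moderate range.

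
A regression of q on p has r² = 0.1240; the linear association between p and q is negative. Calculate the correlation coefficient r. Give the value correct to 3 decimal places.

-0.352

|r| = √0.1240 = 0.352
The association is negative, so r = −0.352.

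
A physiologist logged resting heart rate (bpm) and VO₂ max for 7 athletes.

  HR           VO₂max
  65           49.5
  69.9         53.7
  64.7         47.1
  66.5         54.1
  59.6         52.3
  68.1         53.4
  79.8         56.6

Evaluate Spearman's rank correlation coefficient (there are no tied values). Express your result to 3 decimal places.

0.786

Rank HR: 3, 6, 2, 4, 1, 5, 7
Rank VO₂max: 2, 5, 1, 6, 3, 4, 7
d = rank(HR) − rank(VO₂max): 1, 1, 1, -2, -2, 1, 0; Σd² = 12
ρ = 1 − 6Σd² / [n(n²−1)] = 1 − 6×12 / (7×48) = 1 − 72/336 ≈ 0.786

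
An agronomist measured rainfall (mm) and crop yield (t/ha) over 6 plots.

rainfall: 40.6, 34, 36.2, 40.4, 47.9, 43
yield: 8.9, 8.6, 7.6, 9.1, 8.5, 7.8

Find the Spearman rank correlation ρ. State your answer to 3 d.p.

Rank rainfall: 4, 1, 2, 3, 6, 5
Rank yield: 5, 4, 1, 6, 3, 2
d = rank(rainfall) − rank(yield): -1, -3, 1, -3, 3, 3; Σd² = 38
ρ = 1 − 6Σd² / [n(n²−1)] = 1 − 6×38 / (6×35) = 1 − 228/210 ≈ -0.086

-0.086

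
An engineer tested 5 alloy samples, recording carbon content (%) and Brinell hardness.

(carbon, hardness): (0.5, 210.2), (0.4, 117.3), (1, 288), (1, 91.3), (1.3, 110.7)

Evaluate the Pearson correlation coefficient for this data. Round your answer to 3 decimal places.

n = 5, Σx = 4.2, Σy = 817.5, Σx² = 4.1, Σy² = 161477.51, Σxy = 675.23
nΣxy − ΣxΣy = 3376.15 − 3433.5 = -57.35
nΣx² − (Σx)² = 20.5 − 17.64 = 2.86; nΣy² − (Σy)² = 807387.55 − 668306.25 = 139081.3
r = -57.35 / √(2.86 × 139081.3) = -57.35 / 630.6921 ≈ -0.091

-0.091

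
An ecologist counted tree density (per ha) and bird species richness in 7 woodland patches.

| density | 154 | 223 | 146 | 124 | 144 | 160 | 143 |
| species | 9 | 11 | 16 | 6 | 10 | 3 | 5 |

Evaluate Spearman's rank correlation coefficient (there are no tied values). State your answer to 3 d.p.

Rank density: 5, 7, 4, 1, 3, 6, 2
Rank species: 4, 6, 7, 3, 5, 1, 2
d = rank(density) − rank(species): 1, 1, -3, -2, -2, 5, 0; Σd² = 44
ρ = 1 − 6Σd² / [n(n²−1)] = 1 − 6×44 / (7×48) = 1 − 264/336 ≈ 0.214

0.214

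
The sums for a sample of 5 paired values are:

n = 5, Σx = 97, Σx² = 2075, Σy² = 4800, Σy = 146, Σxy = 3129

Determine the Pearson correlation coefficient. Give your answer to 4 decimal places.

r = (nΣxy − ΣxΣy) / √[(nΣx² − (Σx)²)(nΣy² − (Σy)²)]
Numerator: 5×3129 − 97×146 = 1483
Denominator: √[(10375 − 9409)(24000 − 21316)] = √[966 × 2684] = 1610.2000
r = 1483 / 1610.2000 ≈ 0.9210

0.9210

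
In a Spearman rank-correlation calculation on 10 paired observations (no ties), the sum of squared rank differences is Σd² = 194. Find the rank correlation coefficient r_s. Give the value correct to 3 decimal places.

-0.176

ρ = 1 − 6Σd² / [n(n²−1)] = 1 − 6×194 / (10×99)
  = 1 − 1164/990 = 1 − 1.1758 ≈ -0.176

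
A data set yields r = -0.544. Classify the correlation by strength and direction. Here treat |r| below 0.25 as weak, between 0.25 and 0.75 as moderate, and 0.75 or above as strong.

r = -0.544 < 0 so the relationship is negative.
|r| = 0.544, which falls in the moderate range.

moderate negative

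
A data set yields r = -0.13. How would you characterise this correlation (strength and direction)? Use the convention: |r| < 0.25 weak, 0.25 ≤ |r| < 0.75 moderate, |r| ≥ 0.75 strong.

weak negative

r = -0.13 < 0 so the relationship is negative.
|r| = 0.13, which falls in the weak range.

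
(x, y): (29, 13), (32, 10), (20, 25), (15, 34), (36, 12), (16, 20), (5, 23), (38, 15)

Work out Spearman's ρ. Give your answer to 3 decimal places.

-0.714

Rank x: 5, 6, 4, 2, 7, 3, 1, 8
Rank y: 3, 1, 7, 8, 2, 5, 6, 4
d = rank(x) − rank(y): 2, 5, -3, -6, 5, -2, -5, 4; Σd² = 144
ρ = 1 − 6Σd² / [n(n²−1)] = 1 − 6×144 / (8×63) = 1 − 864/504 ≈ -0.714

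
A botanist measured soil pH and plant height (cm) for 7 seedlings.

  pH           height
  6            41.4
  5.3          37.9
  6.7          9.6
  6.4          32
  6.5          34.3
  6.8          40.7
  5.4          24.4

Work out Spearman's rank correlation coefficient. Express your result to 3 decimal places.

Rank pH: 3, 1, 6, 4, 5, 7, 2
Rank height: 7, 5, 1, 3, 4, 6, 2
d = rank(pH) − rank(height): -4, -4, 5, 1, 1, 1, 0; Σd² = 60
ρ = 1 − 6Σd² / [n(n²−1)] = 1 − 6×60 / (7×48) = 1 − 360/336 ≈ -0.071

-0.071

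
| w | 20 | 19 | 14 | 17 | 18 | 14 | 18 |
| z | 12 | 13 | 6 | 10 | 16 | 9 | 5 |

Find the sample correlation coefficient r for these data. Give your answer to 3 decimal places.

0.510

n = 7, Σw = 120, Σz = 71, Σw² = 2090, Σz² = 811, Σwz = 1245
nΣwz − ΣwΣz = 8715 − 8520 = 195
nΣw² − (Σw)² = 14630 − 14400 = 230; nΣz² − (Σz)² = 5677 − 5041 = 636
r = 195 / √(230 × 636) = 195 / 382.4657 ≈ 0.510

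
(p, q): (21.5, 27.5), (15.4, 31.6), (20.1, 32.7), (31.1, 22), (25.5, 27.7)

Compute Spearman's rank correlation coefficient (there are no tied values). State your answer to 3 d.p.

-0.800

Rank p: 3, 1, 2, 5, 4
Rank q: 2, 4, 5, 1, 3
d = rank(p) − rank(q): 1, -3, -3, 4, 1; Σd² = 36
ρ = 1 − 6Σd² / [n(n²−1)] = 1 − 6×36 / (5×24) = 1 − 216/120 ≈ -0.800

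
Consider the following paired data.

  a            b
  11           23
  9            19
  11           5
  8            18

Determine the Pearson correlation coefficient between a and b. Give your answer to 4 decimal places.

n = 4, Σa = 39, Σb = 65, Σa² = 387, Σb² = 1239, Σab = 623
nΣab − ΣaΣb = 2492 − 2535 = -43
nΣa² − (Σa)² = 1548 − 1521 = 27; nΣb² − (Σb)² = 4956 − 4225 = 731
r = -43 / √(27 × 731) = -43 / 140.4884 ≈ -0.3061

-0.3061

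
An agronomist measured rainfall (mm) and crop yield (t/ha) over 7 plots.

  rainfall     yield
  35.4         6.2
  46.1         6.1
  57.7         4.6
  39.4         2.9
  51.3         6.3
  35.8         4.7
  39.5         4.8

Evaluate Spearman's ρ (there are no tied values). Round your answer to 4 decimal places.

Rank rainfall: 1, 5, 7, 3, 6, 2, 4
Rank yield: 6, 5, 2, 1, 7, 3, 4
d = rank(rainfall) − rank(yield): -5, 0, 5, 2, -1, -1, 0; Σd² = 56
ρ = 1 − 6Σd² / [n(n²−1)] = 1 − 6×56 / (7×48) = 1 − 336/336 ≈ 0.0000

0.0000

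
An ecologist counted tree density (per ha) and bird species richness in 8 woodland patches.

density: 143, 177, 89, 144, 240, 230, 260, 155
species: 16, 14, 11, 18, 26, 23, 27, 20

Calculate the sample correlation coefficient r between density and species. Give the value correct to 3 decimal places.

0.907

n = 8, Σx = 1438, Σy = 155, Σx² = 282560, Σy² = 3231, Σxy = 29987
nΣxy − ΣxΣy = 239896 − 222890 = 17006
nΣx² − (Σx)² = 2260480 − 2067844 = 192636; nΣy² − (Σy)² = 25848 − 24025 = 1823
r = 17006 / √(192636 × 1823) = 17006 / 18739.6752 ≈ 0.907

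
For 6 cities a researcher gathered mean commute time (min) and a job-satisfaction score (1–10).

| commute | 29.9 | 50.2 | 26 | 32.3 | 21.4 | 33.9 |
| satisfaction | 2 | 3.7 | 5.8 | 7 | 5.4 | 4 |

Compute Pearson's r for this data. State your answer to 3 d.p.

n = 6, Σx = 193.7, Σy = 27.9, Σx² = 6740.51, Σy² = 145.49, Σxy = 873.6
nΣxy − ΣxΣy = 5241.6 − 5404.23 = -162.63
nΣx² − (Σx)² = 40443.06 − 37519.69 = 2923.37; nΣy² − (Σy)² = 872.94 − 778.41 = 94.53
r = -162.63 / √(2923.37 × 94.53) = -162.63 / 525.6864 ≈ -0.309

-0.309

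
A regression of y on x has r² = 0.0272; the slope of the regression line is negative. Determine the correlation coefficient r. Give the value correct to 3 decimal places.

-0.165

|r| = √0.0272 = 0.165
The association is negative, so r = −0.165.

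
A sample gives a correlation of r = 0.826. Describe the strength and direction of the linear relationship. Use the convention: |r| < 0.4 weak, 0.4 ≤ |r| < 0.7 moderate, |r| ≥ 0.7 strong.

r = 0.826 > 0 so the relationship is positive.
|r| = 0.826, which falls in the strong range.

strong positive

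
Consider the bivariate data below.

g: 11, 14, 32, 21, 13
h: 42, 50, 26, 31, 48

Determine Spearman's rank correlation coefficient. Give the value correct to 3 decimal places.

-0.600

Rank g: 1, 3, 5, 4, 2
Rank h: 3, 5, 1, 2, 4
d = rank(g) − rank(h): -2, -2, 4, 2, -2; Σd² = 32
ρ = 1 − 6Σd² / [n(n²−1)] = 1 − 6×32 / (5×24) = 1 − 192/120 ≈ -0.600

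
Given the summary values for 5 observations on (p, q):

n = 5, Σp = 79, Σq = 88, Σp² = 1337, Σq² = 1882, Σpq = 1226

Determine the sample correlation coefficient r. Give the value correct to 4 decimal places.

-0.9557

r = (nΣpq − ΣpΣq) / √[(nΣp² − (Σp)²)(nΣq² − (Σq)²)]
Numerator: 5×1226 − 79×88 = -822
Denominator: √[(6685 − 6241)(9410 − 7744)] = √[444 × 1666] = 860.0605
r = -822 / 860.0605 ≈ -0.9557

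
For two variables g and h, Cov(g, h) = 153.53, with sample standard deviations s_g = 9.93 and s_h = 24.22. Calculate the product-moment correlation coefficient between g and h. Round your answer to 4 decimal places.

r = Cov(g,h) / (s_g · s_h) = 153.53 / (9.93 × 24.22)
  = 153.53 / 240.5046 ≈ 0.6384

0.6384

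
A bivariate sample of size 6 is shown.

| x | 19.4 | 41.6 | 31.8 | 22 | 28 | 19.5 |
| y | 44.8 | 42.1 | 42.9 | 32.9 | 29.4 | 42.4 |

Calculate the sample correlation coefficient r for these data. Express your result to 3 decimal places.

0.056

n = 6, Σx = 162.3, Σy = 234.5, Σx² = 4766.41, Σy² = 9364.39, Σxy = 6358.5
nΣxy − ΣxΣy = 38151 − 38059.35 = 91.65
nΣx² − (Σx)² = 28598.46 − 26341.29 = 2257.17; nΣy² − (Σy)² = 56186.34 − 54990.25 = 1196.09
r = 91.65 / √(2257.17 × 1196.09) = 91.65 / 1643.1003 ≈ 0.056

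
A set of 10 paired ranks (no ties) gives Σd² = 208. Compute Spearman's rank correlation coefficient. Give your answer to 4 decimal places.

-0.2606

ρ = 1 − 6Σd² / [n(n²−1)] = 1 − 6×208 / (10×99)
  = 1 − 1248/990 = 1 − 1.26061 ≈ -0.2606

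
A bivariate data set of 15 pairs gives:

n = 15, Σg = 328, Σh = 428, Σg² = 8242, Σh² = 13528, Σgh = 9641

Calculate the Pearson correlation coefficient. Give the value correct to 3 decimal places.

r = (nΣgh − ΣgΣh) / √[(nΣg² − (Σg)²)(nΣh² − (Σh)²)]
Numerator: 15×9641 − 328×428 = 4231
Denominator: √[(123630 − 107584)(202920 − 183184)] = √[16046 × 19736] = 17795.6134
r = 4231 / 17795.6134 ≈ 0.238

0.238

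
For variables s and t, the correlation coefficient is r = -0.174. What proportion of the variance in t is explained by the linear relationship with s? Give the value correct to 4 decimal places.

0.0303

r² = (-0.174)² = 0.0303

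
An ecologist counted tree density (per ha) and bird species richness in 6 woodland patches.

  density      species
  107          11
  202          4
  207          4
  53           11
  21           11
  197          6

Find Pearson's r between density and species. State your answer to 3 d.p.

n = 6, Σx = 787, Σy = 47, Σx² = 137161, Σy² = 431, Σxy = 4809
nΣxy − ΣxΣy = 28854 − 36989 = -8135
nΣx² − (Σx)² = 822966 − 619369 = 203597; nΣy² − (Σy)² = 2586 − 2209 = 377
r = -8135 / √(203597 × 377) = -8135 / 8761.0541 ≈ -0.929

-0.929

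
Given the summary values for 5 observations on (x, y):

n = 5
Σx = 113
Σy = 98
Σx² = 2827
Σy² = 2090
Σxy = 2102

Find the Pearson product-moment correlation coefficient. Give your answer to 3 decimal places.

-0.525

r = (nΣxy − ΣxΣy) / √[(nΣx² − (Σx)²)(nΣy² − (Σy)²)]
Numerator: 5×2102 − 113×98 = -564
Denominator: √[(14135 − 12769)(10450 − 9604)] = √[1366 × 846] = 1075.0051
r = -564 / 1075.0051 ≈ -0.525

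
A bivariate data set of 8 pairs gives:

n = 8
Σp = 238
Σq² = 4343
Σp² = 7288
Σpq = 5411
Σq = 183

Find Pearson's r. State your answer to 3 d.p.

r = (nΣpq − ΣpΣq) / √[(nΣp² − (Σp)²)(nΣq² − (Σq)²)]
Numerator: 8×5411 − 238×183 = -266
Denominator: √[(58304 − 56644)(34744 − 33489)] = √[1660 × 1255] = 1443.3641
r = -266 / 1443.3641 ≈ -0.184

-0.184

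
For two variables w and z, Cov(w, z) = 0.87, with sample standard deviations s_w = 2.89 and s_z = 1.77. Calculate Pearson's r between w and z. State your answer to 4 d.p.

r = Cov(w,z) / (s_w · s_z) = 0.87 / (2.89 × 1.77)
  = 0.87 / 5.1153 ≈ 0.1701

0.1701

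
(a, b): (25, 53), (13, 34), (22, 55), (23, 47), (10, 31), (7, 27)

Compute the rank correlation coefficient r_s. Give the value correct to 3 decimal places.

0.829

Rank a: 6, 3, 4, 5, 2, 1
Rank b: 5, 3, 6, 4, 2, 1
d = rank(a) − rank(b): 1, 0, -2, 1, 0, 0; Σd² = 6
ρ = 1 − 6Σd² / [n(n²−1)] = 1 − 6×6 / (6×35) = 1 − 36/210 ≈ 0.829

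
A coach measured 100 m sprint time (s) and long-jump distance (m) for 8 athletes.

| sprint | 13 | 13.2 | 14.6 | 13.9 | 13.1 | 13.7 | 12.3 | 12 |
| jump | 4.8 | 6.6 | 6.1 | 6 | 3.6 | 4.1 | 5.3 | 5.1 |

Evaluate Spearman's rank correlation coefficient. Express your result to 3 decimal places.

Rank sprint: 3, 5, 8, 7, 4, 6, 2, 1
Rank jump: 3, 8, 7, 6, 1, 2, 5, 4
d = rank(sprint) − rank(jump): 0, -3, 1, 1, 3, 4, -3, -3; Σd² = 54
ρ = 1 − 6Σd² / [n(n²−1)] = 1 − 6×54 / (8×63) = 1 − 324/504 ≈ 0.357

0.357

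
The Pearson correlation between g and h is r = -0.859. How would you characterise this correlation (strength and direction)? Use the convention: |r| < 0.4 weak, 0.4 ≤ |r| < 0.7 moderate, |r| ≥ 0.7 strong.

r = -0.859 < 0 so the relationship is negative.
|r| = 0.859, which falls in the strong range.

strong negative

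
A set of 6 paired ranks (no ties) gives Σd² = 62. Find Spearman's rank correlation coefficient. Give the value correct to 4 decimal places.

ρ = 1 − 6Σd² / [n(n²−1)] = 1 − 6×62 / (6×35)
  = 1 − 372/210 = 1 − 1.77143 ≈ -0.7714

-0.7714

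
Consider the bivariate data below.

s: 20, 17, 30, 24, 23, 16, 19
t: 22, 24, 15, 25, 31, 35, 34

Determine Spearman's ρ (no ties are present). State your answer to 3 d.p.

Rank s: 4, 2, 7, 6, 5, 1, 3
Rank t: 2, 3, 1, 4, 5, 7, 6
d = rank(s) − rank(t): 2, -1, 6, 2, 0, -6, -3; Σd² = 90
ρ = 1 − 6Σd² / [n(n²−1)] = 1 − 6×90 / (7×48) = 1 − 540/336 ≈ -0.607

-0.607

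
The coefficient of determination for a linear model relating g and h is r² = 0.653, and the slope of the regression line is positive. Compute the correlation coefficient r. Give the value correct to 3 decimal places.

0.808

|r| = √0.653 = 0.808
The association is positive, so r = 0.808.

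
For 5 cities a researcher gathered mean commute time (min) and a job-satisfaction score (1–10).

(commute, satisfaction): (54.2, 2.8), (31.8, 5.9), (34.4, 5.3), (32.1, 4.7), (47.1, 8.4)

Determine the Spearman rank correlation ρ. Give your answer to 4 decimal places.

-0.3000

Rank commute: 5, 1, 3, 2, 4
Rank satisfaction: 1, 4, 3, 2, 5
d = rank(commute) − rank(satisfaction): 4, -3, 0, 0, -1; Σd² = 26
ρ = 1 − 6Σd² / [n(n²−1)] = 1 − 6×26 / (5×24) = 1 − 156/120 ≈ -0.3000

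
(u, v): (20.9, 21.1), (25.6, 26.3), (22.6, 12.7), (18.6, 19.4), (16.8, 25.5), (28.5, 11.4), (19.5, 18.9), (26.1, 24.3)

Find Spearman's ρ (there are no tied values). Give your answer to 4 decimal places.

-0.2381

Rank u: 4, 6, 5, 2, 1, 8, 3, 7
Rank v: 5, 8, 2, 4, 7, 1, 3, 6
d = rank(u) − rank(v): -1, -2, 3, -2, -6, 7, 0, 1; Σd² = 104
ρ = 1 − 6Σd² / [n(n²−1)] = 1 − 6×104 / (8×63) = 1 − 624/504 ≈ -0.2381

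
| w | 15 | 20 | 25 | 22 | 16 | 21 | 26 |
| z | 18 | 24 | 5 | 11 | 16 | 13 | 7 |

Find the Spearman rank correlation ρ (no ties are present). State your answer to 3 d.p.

Rank w: 1, 3, 6, 5, 2, 4, 7
Rank z: 6, 7, 1, 3, 5, 4, 2
d = rank(w) − rank(z): -5, -4, 5, 2, -3, 0, 5; Σd² = 104
ρ = 1 − 6Σd² / [n(n²−1)] = 1 − 6×104 / (7×48) = 1 − 624/336 ≈ -0.857

-0.857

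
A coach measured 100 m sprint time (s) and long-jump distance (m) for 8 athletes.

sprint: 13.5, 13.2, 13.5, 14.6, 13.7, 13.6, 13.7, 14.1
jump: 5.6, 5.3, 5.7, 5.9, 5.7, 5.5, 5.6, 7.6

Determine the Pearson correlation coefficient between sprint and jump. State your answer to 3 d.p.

n = 8, Σx = 109.9, Σy = 46.9, Σx² = 1511.05, Σy² = 278.61, Σxy = 645.42
nΣxy − ΣxΣy = 5163.36 − 5154.31 = 9.05
nΣx² − (Σx)² = 12088.4 − 12078.01 = 10.39; nΣy² − (Σy)² = 2228.88 − 2199.61 = 29.27
r = 9.05 / √(10.39 × 29.27) = 9.05 / 17.4389 ≈ 0.519

0.519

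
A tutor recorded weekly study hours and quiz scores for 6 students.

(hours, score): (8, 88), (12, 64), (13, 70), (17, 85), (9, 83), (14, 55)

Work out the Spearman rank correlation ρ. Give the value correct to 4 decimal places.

-0.3714

Rank hours: 1, 3, 4, 6, 2, 5
Rank score: 6, 2, 3, 5, 4, 1
d = rank(hours) − rank(score): -5, 1, 1, 1, -2, 4; Σd² = 48
ρ = 1 − 6Σd² / [n(n²−1)] = 1 − 6×48 / (6×35) = 1 − 288/210 ≈ -0.3714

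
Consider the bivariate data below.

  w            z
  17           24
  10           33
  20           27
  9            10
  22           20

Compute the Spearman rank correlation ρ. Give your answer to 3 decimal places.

Rank w: 3, 2, 4, 1, 5
Rank z: 3, 5, 4, 1, 2
d = rank(w) − rank(z): 0, -3, 0, 0, 3; Σd² = 18
ρ = 1 − 6Σd² / [n(n²−1)] = 1 − 6×18 / (5×24) = 1 − 108/120 ≈ 0.100

0.100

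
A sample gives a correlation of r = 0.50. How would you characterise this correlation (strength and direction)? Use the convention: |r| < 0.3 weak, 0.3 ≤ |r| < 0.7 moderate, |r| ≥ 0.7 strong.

moderate positive

r = 0.50 > 0 so the relationship is positive.
|r| = 0.50, which falls in the moderate range.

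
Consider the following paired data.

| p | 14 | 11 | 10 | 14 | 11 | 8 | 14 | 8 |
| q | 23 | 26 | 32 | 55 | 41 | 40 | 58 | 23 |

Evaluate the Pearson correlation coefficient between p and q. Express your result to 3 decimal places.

0.458

n = 8, Σp = 90, Σq = 298, Σp² = 1058, Σq² = 12428, Σpq = 3465
nΣpq − ΣpΣq = 27720 − 26820 = 900
nΣp² − (Σp)² = 8464 − 8100 = 364; nΣq² − (Σq)² = 99424 − 88804 = 10620
r = 900 / √(364 × 10620) = 900 / 1966.1333 ≈ 0.458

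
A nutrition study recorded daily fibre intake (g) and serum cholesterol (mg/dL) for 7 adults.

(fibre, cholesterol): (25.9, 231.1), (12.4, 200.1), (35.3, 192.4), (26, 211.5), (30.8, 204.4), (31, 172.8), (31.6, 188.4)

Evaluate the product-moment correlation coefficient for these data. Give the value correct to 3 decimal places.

-0.310

n = 7, Σx = 193, Σy = 1400.7, Σx² = 5654.86, Σy² = 282330.99, Σxy = 38363.21
nΣxy − ΣxΣy = 268542.47 − 270335.1 = -1792.63
nΣx² − (Σx)² = 39584.02 − 37249 = 2335.02; nΣy² − (Σy)² = 1976316.93 − 1961960.49 = 14356.44
r = -1792.63 / √(2335.02 × 14356.44) = -1792.63 / 5789.8683 ≈ -0.310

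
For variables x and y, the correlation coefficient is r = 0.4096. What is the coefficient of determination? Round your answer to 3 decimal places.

0.168

r² = (0.4096)² = 0.168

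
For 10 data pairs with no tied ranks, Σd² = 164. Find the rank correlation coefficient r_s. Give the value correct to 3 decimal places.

0.006

ρ = 1 − 6Σd² / [n(n²−1)] = 1 − 6×164 / (10×99)
  = 1 − 984/990 = 1 − 0.9939 ≈ 0.006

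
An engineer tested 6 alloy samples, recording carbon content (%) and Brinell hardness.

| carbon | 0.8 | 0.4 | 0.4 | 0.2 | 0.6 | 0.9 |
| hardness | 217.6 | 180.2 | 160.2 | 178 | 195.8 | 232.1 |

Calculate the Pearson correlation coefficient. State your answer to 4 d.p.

0.8969

n = 6, Σx = 3.3, Σy = 1163.9, Σx² = 2.17, Σy² = 229377.89, Σxy = 672.21
nΣxy − ΣxΣy = 4033.26 − 3840.87 = 192.39
nΣx² − (Σx)² = 13.02 − 10.89 = 2.13; nΣy² − (Σy)² = 1376267.34 − 1354663.21 = 21604.13
r = 192.39 / √(2.13 × 21604.13) = 192.39 / 214.5153 ≈ 0.8969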